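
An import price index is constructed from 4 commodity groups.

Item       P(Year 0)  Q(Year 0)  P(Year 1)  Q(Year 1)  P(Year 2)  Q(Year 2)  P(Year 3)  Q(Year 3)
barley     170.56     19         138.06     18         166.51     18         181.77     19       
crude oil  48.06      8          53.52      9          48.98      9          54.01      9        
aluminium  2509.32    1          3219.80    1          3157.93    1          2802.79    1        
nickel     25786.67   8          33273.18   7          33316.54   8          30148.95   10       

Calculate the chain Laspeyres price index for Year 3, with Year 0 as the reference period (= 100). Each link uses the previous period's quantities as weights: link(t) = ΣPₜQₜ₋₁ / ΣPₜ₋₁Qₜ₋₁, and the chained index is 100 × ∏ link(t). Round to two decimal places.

116.69

Link Year 0→Year 1:
ΣP(Year 1)Q(Year 0) = 138.06×19 + 53.52×8 + 3219.80×1 + 33273.18×8 = 2623.14 + 428.16 + 3219.8 + 266185.44 = 272456.54
ΣP(Year 0)Q(Year 0) = 170.56×19 + 48.06×8 + 2509.32×1 + 25786.67×8 = 3240.64 + 384.48 + 2509.32 + 206293.36 = 212427.8
link = 272456.54/212427.8 = 1.282584
Link Year 1→Year 2:
ΣP(Year 2)Q(Year 1) = 166.51×18 + 48.98×9 + 3157.93×1 + 33316.54×7 = 2997.18 + 440.82 + 3157.93 + 233215.78 = 239811.71
ΣP(Year 1)Q(Year 1) = 138.06×18 + 53.52×9 + 3219.80×1 + 33273.18×7 = 2485.08 + 481.68 + 3219.8 + 232912.26 = 239098.82
link = 239811.71/239098.82 = 1.002982
Link Year 2→Year 3:
ΣP(Year 3)Q(Year 2) = 181.77×18 + 54.01×9 + 2802.79×1 + 30148.95×8 = 3271.86 + 486.09 + 2802.79 + 241191.6 = 247752.34
ΣP(Year 2)Q(Year 2) = 166.51×18 + 48.98×9 + 3157.93×1 + 33316.54×8 = 2997.18 + 440.82 + 3157.93 + 266532.32 = 273128.25
link = 247752.34/273128.25 = 0.907092
Chained index = 100 × 1.282584 × 1.002982 × 0.907092 = 116.6890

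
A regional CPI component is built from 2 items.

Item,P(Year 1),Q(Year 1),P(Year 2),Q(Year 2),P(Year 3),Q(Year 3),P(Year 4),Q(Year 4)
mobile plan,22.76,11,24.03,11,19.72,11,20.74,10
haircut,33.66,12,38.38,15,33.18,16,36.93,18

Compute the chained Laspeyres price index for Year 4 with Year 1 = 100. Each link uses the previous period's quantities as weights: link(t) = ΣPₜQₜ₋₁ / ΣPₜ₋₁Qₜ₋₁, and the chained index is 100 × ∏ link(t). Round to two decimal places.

103.23

Link Year 1→Year 2:
ΣP(Year 2)Q(Year 1) = 24.03×11 + 38.38×12 = 264.33 + 460.56 = 724.89
ΣP(Year 1)Q(Year 1) = 22.76×11 + 33.66×12 = 250.36 + 403.92 = 654.28
link = 724.89/654.28 = 1.107920
Link Year 2→Year 3:
ΣP(Year 3)Q(Year 2) = 19.72×11 + 33.18×15 = 216.92 + 497.7 = 714.62
ΣP(Year 2)Q(Year 2) = 24.03×11 + 38.38×15 = 264.33 + 575.7 = 840.03
link = 714.62/840.03 = 0.850708
Link Year 3→Year 4:
ΣP(Year 4)Q(Year 3) = 20.74×11 + 36.93×16 = 228.14 + 590.88 = 819.02
ΣP(Year 3)Q(Year 3) = 19.72×11 + 33.18×16 = 216.92 + 530.88 = 747.8
link = 819.02/747.8 = 1.095239
Chained index = 100 × 1.107920 × 0.850708 × 1.095239 = 103.2281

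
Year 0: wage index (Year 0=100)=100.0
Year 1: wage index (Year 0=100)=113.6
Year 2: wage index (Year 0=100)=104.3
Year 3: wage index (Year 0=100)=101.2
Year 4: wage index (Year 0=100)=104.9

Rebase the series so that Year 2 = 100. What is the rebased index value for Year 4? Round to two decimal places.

Rebased(Year 4) = 104.9 / 104.3 × 100 = 100.5753

100.58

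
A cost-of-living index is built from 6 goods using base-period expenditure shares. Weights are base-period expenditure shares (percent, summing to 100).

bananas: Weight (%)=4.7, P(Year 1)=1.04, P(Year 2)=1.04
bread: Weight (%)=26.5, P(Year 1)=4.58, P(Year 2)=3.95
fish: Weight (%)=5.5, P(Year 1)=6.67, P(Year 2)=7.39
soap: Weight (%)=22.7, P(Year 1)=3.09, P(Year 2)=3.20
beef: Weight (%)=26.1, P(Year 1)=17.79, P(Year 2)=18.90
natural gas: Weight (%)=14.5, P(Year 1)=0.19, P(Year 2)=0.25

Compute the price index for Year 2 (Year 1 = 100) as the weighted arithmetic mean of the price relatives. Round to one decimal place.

bananas: 4.7 × (1.04/1.04) = 4.7 × 1.000000 = 4.7000
bread: 26.5 × (3.95/4.58) = 26.5 × 0.862445 = 22.8548
fish: 5.5 × (7.39/6.67) = 5.5 × 1.107946 = 6.0937
soap: 22.7 × (3.20/3.09) = 22.7 × 1.035599 = 23.5081
beef: 26.1 × (18.90/17.79) = 26.1 × 1.062395 = 27.7285
natural gas: 14.5 × (0.25/0.19) = 14.5 × 1.315789 = 19.0789
Index = Σ wᵢ·(p₁ᵢ/p₀ᵢ) = 4.7000 + 22.8548 + 6.0937 + 23.5081 + 27.7285 + 19.0789 = 103.9640

104.0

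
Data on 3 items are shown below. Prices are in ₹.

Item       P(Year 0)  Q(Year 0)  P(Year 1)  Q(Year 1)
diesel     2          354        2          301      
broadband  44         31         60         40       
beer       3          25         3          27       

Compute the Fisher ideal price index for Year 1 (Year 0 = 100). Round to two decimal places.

Laspeyres component (base-period weights):
ΣP(Year 1)Q(Year 0) = 2×354 + 60×31 + 3×25 = 708 + 1860 + 75 = 2643
ΣP(Year 0)Q(Year 0) = 2×354 + 44×31 + 3×25 = 708 + 1364 + 75 = 2147
L = 2643 / 2147 × 100 = 123.1020
Paasche component (current-period weights):
ΣP(Year 1)Q(Year 1) = 2×301 + 60×40 + 3×27 = 602 + 2400 + 81 = 3083
ΣP(Year 0)Q(Year 1) = 2×301 + 44×40 + 3×27 = 602 + 1760 + 81 = 2443
P = 3083 / 2443 × 100 = 126.1973
Fisher = √(L × P) = √(123.1020 × 126.1973) = 124.6400

124.64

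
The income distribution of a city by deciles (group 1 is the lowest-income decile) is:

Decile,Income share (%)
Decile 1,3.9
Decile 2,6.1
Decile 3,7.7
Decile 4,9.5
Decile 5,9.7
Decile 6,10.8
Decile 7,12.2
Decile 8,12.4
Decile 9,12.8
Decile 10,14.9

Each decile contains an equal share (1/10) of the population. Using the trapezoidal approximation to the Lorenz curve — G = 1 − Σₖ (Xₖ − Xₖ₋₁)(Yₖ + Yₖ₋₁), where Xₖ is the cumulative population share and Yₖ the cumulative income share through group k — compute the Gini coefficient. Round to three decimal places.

0.179

Cumulative income shares Yₖ: 0.0390, 0.1000, 0.1770, 0.2720, 0.3690, 0.4770, 0.5990, 0.7230, 0.8510, 1.0000
Σ (Xₖ−Xₖ₋₁)(Yₖ+Yₖ₋₁) = (1/10)(0.0390+0.0000) + (1/10)(0.1000+0.0390) + (1/10)(0.1770+0.1000) + (1/10)(0.2720+0.1770) + (1/10)(0.3690+0.2720) + (1/10)(0.4770+0.3690) + (1/10)(0.5990+0.4770) + (1/10)(0.7230+0.5990) + (1/10)(0.8510+0.7230) + (1/10)(1.0000+0.8510)
  = 0.0039 + 0.0139 + 0.0277 + 0.0449 + 0.0641 + 0.0846 + 0.1076 + 0.1322 + 0.1574 + 0.1851 = 0.8214
G = 1 − 0.8214 = 0.1786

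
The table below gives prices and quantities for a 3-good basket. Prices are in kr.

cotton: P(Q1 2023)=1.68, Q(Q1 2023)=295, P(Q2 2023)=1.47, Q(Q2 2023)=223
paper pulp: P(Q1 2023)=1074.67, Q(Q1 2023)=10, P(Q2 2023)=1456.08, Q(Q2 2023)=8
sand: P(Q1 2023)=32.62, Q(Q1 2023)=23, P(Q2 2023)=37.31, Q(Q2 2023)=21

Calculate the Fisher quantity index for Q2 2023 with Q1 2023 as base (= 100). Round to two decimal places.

Laspeyres component (base-period weights):
ΣP(Q1 2023)Q(Q2 2023) = 1.68×223 + 1074.67×8 + 32.62×21 = 374.64 + 8597.36 + 685.02 = 9657.02
ΣP(Q1 2023)Q(Q1 2023) = 1.68×295 + 1074.67×10 + 32.62×23 = 495.6 + 10746.7 + 750.26 = 11992.56
L = 9657.02 / 11992.56 × 100 = 80.5251
Paasche component (current-period weights):
ΣP(Q2 2023)Q(Q2 2023) = 1.47×223 + 1456.08×8 + 37.31×21 = 327.81 + 11648.64 + 783.51 = 12759.96
ΣP(Q2 2023)Q(Q1 2023) = 1.47×295 + 1456.08×10 + 37.31×23 = 433.65 + 14560.8 + 858.13 = 15852.58
P = 12759.96 / 15852.58 × 100 = 80.4914
Fisher = √(L × P) = √(80.5251 × 80.4914) = 80.5082

80.51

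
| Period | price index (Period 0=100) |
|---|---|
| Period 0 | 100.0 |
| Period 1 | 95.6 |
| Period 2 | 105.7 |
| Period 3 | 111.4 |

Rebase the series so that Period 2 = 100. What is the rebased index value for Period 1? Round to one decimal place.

90.4

Rebased(Period 1) = 95.6 / 105.7 × 100 = 90.4447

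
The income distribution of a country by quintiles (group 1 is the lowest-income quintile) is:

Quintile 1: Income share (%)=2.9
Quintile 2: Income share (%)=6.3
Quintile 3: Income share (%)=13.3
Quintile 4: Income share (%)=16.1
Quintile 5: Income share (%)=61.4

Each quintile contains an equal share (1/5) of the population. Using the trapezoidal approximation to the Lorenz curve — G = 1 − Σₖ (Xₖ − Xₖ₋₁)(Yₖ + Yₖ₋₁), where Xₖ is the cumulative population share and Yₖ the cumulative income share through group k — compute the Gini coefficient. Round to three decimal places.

Cumulative income shares Yₖ: 0.0290, 0.0920, 0.2250, 0.3860, 1.0000
Σ (Xₖ−Xₖ₋₁)(Yₖ+Yₖ₋₁) = (1/5)(0.0290+0.0000) + (1/5)(0.0920+0.0290) + (1/5)(0.2250+0.0920) + (1/5)(0.3860+0.2250) + (1/5)(1.0000+0.3860)
  = 0.0058 + 0.0242 + 0.0634 + 0.1222 + 0.2772 = 0.4928
G = 1 − 0.4928 = 0.5072

0.507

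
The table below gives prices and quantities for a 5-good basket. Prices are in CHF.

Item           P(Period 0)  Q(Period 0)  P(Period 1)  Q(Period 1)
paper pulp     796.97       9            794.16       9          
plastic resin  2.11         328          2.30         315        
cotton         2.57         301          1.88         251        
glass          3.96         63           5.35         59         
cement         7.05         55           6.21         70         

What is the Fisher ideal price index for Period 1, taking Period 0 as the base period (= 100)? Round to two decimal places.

Laspeyres component (base-period weights):
ΣP(Period 1)Q(Period 0) = 794.16×9 + 2.30×328 + 1.88×301 + 5.35×63 + 6.21×55 = 7147.44 + 754.4 + 565.88 + 337.05 + 341.55 = 9146.32
ΣP(Period 0)Q(Period 0) = 796.97×9 + 2.11×328 + 2.57×301 + 3.96×63 + 7.05×55 = 7172.73 + 692.08 + 773.57 + 249.48 + 387.75 = 9275.61
L = 9146.32 / 9275.61 × 100 = 98.6061
Paasche component (current-period weights):
ΣP(Period 1)Q(Period 1) = 794.16×9 + 2.30×315 + 1.88×251 + 5.35×59 + 6.21×70 = 7147.44 + 724.5 + 471.88 + 315.65 + 434.7 = 9094.17
ΣP(Period 0)Q(Period 1) = 796.97×9 + 2.11×315 + 2.57×251 + 3.96×59 + 7.05×70 = 7172.73 + 664.65 + 645.07 + 233.64 + 493.5 = 9209.59
P = 9094.17 / 9209.59 × 100 = 98.7467
Fisher = √(L × P) = √(98.6061 × 98.7467) = 98.6764

98.68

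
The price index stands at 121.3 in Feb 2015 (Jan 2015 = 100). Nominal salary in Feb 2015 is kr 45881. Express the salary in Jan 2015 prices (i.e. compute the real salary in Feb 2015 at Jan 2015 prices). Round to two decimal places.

Real = Nominal ÷ (Index/100) = 45881 ÷ (121.3/100)
     = 45881 ÷ 1.213 = 37824.4023

37824.40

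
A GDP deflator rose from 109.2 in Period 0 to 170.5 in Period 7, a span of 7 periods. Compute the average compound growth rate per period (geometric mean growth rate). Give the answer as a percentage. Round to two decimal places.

Growth factor = (170.5/109.2)^(1/7) = (1.561355)^(1/7) = 1.065720
Growth rate = 1.065720 − 1 = 0.065720 = 6.5720%

6.57%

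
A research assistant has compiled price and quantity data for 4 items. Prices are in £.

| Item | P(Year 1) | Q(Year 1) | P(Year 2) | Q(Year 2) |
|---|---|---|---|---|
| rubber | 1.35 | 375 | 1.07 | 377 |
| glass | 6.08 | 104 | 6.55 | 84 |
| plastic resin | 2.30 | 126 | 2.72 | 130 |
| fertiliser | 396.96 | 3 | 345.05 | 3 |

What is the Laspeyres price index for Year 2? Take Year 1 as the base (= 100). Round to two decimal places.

93.93

Laspeyres price index uses base-period quantities as weights.
ΣP(Year 2)·Q(Year 1) = 1.07×375 + 6.55×104 + 2.72×126 + 345.05×3 = 401.25 + 681.2 + 342.72 + 1035.15 = 2460.32
ΣP(Year 1)·Q(Year 1) = 1.35×375 + 6.08×104 + 2.30×126 + 396.96×3 = 506.25 + 632.32 + 289.8 + 1190.88 = 2619.25
Index = 2460.32 / 2619.25 × 100 = 93.9322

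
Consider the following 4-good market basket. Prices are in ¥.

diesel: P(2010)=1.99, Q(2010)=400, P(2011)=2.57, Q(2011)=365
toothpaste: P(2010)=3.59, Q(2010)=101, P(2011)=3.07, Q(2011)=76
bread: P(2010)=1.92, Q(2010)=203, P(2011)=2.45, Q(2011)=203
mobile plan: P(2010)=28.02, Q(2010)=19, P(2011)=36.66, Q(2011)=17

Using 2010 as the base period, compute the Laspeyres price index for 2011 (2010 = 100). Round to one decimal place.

121.7

Laspeyres price index uses base-period quantities as weights.
ΣP(2011)·Q(2010) = 2.57×400 + 3.07×101 + 2.45×203 + 36.66×19 = 1028 + 310.07 + 497.35 + 696.54 = 2531.96
ΣP(2010)·Q(2010) = 1.99×400 + 3.59×101 + 1.92×203 + 28.02×19 = 796 + 362.59 + 389.76 + 532.38 = 2080.73
Index = 2531.96 / 2080.73 × 100 = 121.6861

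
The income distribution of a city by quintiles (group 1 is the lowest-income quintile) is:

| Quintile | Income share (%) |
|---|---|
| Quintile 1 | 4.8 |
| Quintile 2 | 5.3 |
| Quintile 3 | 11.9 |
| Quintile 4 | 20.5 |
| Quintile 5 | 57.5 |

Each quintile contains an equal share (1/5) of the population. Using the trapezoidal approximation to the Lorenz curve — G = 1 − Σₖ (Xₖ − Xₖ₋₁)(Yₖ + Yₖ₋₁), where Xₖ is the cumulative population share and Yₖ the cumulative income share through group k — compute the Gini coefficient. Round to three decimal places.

Cumulative income shares Yₖ: 0.0480, 0.1010, 0.2200, 0.4250, 1.0000
Σ (Xₖ−Xₖ₋₁)(Yₖ+Yₖ₋₁) = (1/5)(0.0480+0.0000) + (1/5)(0.1010+0.0480) + (1/5)(0.2200+0.1010) + (1/5)(0.4250+0.2200) + (1/5)(1.0000+0.4250)
  = 0.0096 + 0.0298 + 0.0642 + 0.1290 + 0.2850 = 0.5176
G = 1 − 0.5176 = 0.4824

0.482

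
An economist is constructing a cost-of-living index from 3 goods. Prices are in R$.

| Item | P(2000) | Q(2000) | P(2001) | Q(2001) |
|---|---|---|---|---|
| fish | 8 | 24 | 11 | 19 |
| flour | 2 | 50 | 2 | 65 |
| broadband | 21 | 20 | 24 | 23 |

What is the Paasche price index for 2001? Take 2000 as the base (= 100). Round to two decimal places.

116.47

Paasche price index uses current-period quantities as weights.
ΣP(2001)·Q(2001) = 11×19 + 2×65 + 24×23 = 209 + 130 + 552 = 891
ΣP(2000)·Q(2001) = 8×19 + 2×65 + 21×23 = 152 + 130 + 483 = 765
Index = 891 / 765 × 100 = 116.4706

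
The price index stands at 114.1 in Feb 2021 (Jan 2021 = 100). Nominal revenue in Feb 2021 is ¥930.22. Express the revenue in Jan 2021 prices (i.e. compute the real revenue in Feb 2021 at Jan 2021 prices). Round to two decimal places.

815.27

Real = Nominal ÷ (Index/100) = 930.22 ÷ (114.1/100)
     = 930.22 ÷ 1.141 = 815.2673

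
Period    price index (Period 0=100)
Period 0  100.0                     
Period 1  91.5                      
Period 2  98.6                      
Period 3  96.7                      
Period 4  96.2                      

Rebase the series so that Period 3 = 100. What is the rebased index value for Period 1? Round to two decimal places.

Rebased(Period 1) = 91.5 / 96.7 × 100 = 94.6225

94.62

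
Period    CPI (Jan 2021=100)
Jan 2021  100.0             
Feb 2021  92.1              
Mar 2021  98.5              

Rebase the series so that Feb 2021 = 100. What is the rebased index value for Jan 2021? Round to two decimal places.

108.58

Rebased(Jan 2021) = 100.0 / 92.1 × 100 = 108.5776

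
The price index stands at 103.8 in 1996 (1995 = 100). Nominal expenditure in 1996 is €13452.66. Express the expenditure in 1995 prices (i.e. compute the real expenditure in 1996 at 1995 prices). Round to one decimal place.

Real = Nominal ÷ (Index/100) = 13452.66 ÷ (103.8/100)
     = 13452.66 ÷ 1.038 = 12960.1734

12960.2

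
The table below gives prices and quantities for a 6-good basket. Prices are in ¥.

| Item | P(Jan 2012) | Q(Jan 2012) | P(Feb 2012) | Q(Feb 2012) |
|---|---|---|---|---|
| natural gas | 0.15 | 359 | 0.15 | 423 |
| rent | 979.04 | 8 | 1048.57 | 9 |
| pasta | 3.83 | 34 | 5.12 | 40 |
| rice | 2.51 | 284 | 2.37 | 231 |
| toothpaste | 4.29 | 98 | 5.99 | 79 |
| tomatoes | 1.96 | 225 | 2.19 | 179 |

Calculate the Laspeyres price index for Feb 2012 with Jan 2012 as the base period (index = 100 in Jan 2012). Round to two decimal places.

108.12

Laspeyres price index uses base-period quantities as weights.
ΣP(Feb 2012)·Q(Jan 2012) = 0.15×359 + 1048.57×8 + 5.12×34 + 2.37×284 + 5.99×98 + 2.19×225 = 53.85 + 8388.56 + 174.08 + 673.08 + 587.02 + 492.75 = 10369.34
ΣP(Jan 2012)·Q(Jan 2012) = 0.15×359 + 979.04×8 + 3.83×34 + 2.51×284 + 4.29×98 + 1.96×225 = 53.85 + 7832.32 + 130.22 + 712.84 + 420.42 + 441 = 9590.65
Index = 10369.34 / 9590.65 × 100 = 108.1193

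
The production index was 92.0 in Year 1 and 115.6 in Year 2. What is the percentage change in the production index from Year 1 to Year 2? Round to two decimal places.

25.65%

Change = (115.6 − 92.0) / 92.0 × 100
       = 23.6 / 92.0 × 100 = 25.6522%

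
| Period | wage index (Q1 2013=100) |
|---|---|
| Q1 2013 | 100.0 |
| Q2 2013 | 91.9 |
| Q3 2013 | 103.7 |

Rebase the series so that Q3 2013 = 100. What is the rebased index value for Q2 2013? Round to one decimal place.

Rebased(Q2 2013) = 91.9 / 103.7 × 100 = 88.6210

88.6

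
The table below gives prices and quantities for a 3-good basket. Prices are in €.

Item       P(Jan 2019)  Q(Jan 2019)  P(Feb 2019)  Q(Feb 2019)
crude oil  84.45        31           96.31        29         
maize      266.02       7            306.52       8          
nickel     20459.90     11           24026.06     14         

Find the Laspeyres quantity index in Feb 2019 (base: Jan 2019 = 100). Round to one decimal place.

126.8

Laspeyres quantity index uses base-period prices as weights.
ΣP(Jan 2019)·Q(Feb 2019) = 84.45×29 + 266.02×8 + 20459.90×14 = 2449.05 + 2128.16 + 286438.6 = 291015.81
ΣP(Jan 2019)·Q(Jan 2019) = 84.45×31 + 266.02×7 + 20459.90×11 = 2617.95 + 1862.14 + 225058.9 = 229538.99
Index = 291015.81 / 229538.99 × 100 = 126.7827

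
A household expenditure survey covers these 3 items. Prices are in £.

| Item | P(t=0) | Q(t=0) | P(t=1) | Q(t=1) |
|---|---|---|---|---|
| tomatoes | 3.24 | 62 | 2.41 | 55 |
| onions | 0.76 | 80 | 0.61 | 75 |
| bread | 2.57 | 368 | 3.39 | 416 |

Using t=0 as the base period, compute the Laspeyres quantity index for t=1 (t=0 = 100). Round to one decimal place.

Laspeyres quantity index uses base-period prices as weights.
ΣP(t=0)·Q(t=1) = 3.24×55 + 0.76×75 + 2.57×416 = 178.2 + 57 + 1069.12 = 1304.32
ΣP(t=0)·Q(t=0) = 3.24×62 + 0.76×80 + 2.57×368 = 200.88 + 60.8 + 945.76 = 1207.44
Index = 1304.32 / 1207.44 × 100 = 108.0236

108.0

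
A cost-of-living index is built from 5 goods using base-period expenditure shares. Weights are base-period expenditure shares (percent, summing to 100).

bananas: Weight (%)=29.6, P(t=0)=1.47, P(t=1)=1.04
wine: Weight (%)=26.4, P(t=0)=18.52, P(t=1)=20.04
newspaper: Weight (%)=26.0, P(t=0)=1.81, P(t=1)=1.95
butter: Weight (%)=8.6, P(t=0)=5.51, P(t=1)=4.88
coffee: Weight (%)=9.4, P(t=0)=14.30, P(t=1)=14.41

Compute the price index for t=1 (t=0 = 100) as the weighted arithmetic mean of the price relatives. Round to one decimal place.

bananas: 29.6 × (1.04/1.47) = 29.6 × 0.707483 = 20.9415
wine: 26.4 × (20.04/18.52) = 26.4 × 1.082073 = 28.5667
newspaper: 26.0 × (1.95/1.81) = 26.0 × 1.077348 = 28.0110
butter: 8.6 × (4.88/5.51) = 8.6 × 0.885662 = 7.6167
coffee: 9.4 × (14.41/14.30) = 9.4 × 1.007692 = 9.4723
Index = Σ wᵢ·(p₁ᵢ/p₀ᵢ) = 20.9415 + 28.5667 + 28.0110 + 7.6167 + 9.4723 = 94.6083

94.6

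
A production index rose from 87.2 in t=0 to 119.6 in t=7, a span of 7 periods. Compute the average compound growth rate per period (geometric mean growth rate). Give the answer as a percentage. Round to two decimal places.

4.62%

Growth factor = (119.6/87.2)^(1/7) = (1.371560)^(1/7) = 1.046170
Growth rate = 1.046170 − 1 = 0.046170 = 4.6170%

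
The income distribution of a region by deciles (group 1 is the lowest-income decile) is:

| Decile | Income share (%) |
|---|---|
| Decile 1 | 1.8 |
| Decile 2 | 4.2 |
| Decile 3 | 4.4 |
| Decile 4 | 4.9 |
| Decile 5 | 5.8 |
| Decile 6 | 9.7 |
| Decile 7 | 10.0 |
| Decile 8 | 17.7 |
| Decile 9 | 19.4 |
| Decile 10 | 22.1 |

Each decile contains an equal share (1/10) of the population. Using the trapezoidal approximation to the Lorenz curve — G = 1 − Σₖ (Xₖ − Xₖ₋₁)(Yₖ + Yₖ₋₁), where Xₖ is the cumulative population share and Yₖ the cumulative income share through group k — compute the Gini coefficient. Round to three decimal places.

0.375

Cumulative income shares Yₖ: 0.0180, 0.0600, 0.1040, 0.1530, 0.2110, 0.3080, 0.4080, 0.5850, 0.7790, 1.0000
Σ (Xₖ−Xₖ₋₁)(Yₖ+Yₖ₋₁) = (1/10)(0.0180+0.0000) + (1/10)(0.0600+0.0180) + (1/10)(0.1040+0.0600) + (1/10)(0.1530+0.1040) + (1/10)(0.2110+0.1530) + (1/10)(0.3080+0.2110) + (1/10)(0.4080+0.3080) + (1/10)(0.5850+0.4080) + (1/10)(0.7790+0.5850) + (1/10)(1.0000+0.7790)
  = 0.0018 + 0.0078 + 0.0164 + 0.0257 + 0.0364 + 0.0519 + 0.0716 + 0.0993 + 0.1364 + 0.1779 = 0.6252
G = 1 − 0.6252 = 0.3748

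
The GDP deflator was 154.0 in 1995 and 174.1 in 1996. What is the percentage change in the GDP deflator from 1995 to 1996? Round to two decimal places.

13.05%

Change = (174.1 − 154.0) / 154.0 × 100
       = 20.1 / 154.0 × 100 = 13.0519%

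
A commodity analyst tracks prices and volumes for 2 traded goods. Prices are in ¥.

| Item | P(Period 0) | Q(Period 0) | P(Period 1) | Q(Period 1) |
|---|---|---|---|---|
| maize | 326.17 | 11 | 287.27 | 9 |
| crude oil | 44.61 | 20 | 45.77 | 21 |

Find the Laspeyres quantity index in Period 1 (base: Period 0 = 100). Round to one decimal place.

Laspeyres quantity index uses base-period prices as weights.
ΣP(Period 0)·Q(Period 1) = 326.17×9 + 44.61×21 = 2935.53 + 936.81 = 3872.34
ΣP(Period 0)·Q(Period 0) = 326.17×11 + 44.61×20 = 3587.87 + 892.2 = 4480.07
Index = 3872.34 / 4480.07 × 100 = 86.4348

86.4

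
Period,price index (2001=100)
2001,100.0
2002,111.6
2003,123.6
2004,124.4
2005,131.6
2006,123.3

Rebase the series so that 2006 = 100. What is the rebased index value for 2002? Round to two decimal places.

Rebased(2002) = 111.6 / 123.3 × 100 = 90.5109

90.51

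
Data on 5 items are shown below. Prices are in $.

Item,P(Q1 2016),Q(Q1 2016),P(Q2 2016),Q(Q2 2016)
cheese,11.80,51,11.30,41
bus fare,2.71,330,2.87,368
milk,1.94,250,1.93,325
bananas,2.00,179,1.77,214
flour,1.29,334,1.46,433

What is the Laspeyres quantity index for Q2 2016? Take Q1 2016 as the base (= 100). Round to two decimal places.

111.85

Laspeyres quantity index uses base-period prices as weights.
ΣP(Q1 2016)·Q(Q2 2016) = 11.80×41 + 2.71×368 + 1.94×325 + 2.00×214 + 1.29×433 = 483.8 + 997.28 + 630.5 + 428 + 558.57 = 3098.15
ΣP(Q1 2016)·Q(Q1 2016) = 11.80×51 + 2.71×330 + 1.94×250 + 2.00×179 + 1.29×334 = 601.8 + 894.3 + 485 + 358 + 430.86 = 2769.96
Index = 3098.15 / 2769.96 × 100 = 111.8482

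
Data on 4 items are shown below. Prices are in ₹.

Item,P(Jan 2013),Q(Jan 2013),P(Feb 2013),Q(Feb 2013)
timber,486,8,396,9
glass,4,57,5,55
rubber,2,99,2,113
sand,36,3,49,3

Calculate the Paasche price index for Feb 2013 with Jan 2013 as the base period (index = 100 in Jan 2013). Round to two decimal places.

Paasche price index uses current-period quantities as weights.
ΣP(Feb 2013)·Q(Feb 2013) = 396×9 + 5×55 + 2×113 + 49×3 = 3564 + 275 + 226 + 147 = 4212
ΣP(Jan 2013)·Q(Feb 2013) = 486×9 + 4×55 + 2×113 + 36×3 = 4374 + 220 + 226 + 108 = 4928
Index = 4212 / 4928 × 100 = 85.4708

85.47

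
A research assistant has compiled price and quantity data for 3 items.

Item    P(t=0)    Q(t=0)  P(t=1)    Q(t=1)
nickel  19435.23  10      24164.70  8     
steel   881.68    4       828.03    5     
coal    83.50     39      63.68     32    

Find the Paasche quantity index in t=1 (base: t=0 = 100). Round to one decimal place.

80.6

Paasche quantity index uses current-period prices as weights.
ΣP(t=1)·Q(t=1) = 24164.70×8 + 828.03×5 + 63.68×32 = 193317.6 + 4140.15 + 2037.76 = 199495.51
ΣP(t=1)·Q(t=0) = 24164.70×10 + 828.03×4 + 63.68×39 = 241647 + 3312.12 + 2483.52 = 247442.64
Index = 199495.51 / 247442.64 × 100 = 80.6229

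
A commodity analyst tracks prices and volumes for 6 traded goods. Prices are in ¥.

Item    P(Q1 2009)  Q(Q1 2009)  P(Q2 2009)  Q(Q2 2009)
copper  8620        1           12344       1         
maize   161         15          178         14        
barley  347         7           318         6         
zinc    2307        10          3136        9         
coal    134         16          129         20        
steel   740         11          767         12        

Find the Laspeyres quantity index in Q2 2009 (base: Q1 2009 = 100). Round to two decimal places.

Laspeyres quantity index uses base-period prices as weights.
ΣP(Q1 2009)·Q(Q2 2009) = 8620×1 + 161×14 + 347×6 + 2307×9 + 134×20 + 740×12 = 8620 + 2254 + 2082 + 20763 + 2680 + 8880 = 45279
ΣP(Q1 2009)·Q(Q1 2009) = 8620×1 + 161×15 + 347×7 + 2307×10 + 134×16 + 740×11 = 8620 + 2415 + 2429 + 23070 + 2144 + 8140 = 46818
Index = 45279 / 46818 × 100 = 96.7128

96.71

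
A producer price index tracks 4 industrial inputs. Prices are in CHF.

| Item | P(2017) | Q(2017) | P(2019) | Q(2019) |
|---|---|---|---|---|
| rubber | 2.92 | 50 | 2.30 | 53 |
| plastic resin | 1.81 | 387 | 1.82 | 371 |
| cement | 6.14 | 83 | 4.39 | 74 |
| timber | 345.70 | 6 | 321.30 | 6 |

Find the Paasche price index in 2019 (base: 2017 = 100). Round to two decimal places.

Paasche price index uses current-period quantities as weights.
ΣP(2019)·Q(2019) = 2.30×53 + 1.82×371 + 4.39×74 + 321.30×6 = 121.9 + 675.22 + 324.86 + 1927.8 = 3049.78
ΣP(2017)·Q(2019) = 2.92×53 + 1.81×371 + 6.14×74 + 345.70×6 = 154.76 + 671.51 + 454.36 + 2074.2 = 3354.83
Index = 3049.78 / 3354.83 × 100 = 90.9071

90.91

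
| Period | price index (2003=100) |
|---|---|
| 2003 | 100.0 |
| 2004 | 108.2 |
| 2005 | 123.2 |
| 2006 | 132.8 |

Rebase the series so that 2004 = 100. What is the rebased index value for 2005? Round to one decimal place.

Rebased(2005) = 123.2 / 108.2 × 100 = 113.8632

113.9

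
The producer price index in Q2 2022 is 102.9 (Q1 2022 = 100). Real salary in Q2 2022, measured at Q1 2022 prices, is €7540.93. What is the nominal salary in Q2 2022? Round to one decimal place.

Nominal = Real × (Index/100) = 7540.93 × (102.9/100)
        = 7540.93 × 1.029 = 7759.6170

7759.6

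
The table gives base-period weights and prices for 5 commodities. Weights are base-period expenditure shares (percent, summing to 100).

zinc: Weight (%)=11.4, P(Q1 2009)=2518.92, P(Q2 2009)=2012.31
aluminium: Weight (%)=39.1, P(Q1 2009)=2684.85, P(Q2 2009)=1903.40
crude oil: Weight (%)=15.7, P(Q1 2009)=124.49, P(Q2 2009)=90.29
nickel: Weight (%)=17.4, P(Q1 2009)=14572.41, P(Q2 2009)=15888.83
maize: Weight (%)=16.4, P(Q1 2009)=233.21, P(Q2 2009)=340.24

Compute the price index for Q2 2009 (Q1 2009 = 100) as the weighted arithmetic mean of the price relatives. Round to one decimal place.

91.1

zinc: 11.4 × (2012.31/2518.92) = 11.4 × 0.798878 = 9.1072
aluminium: 39.1 × (1903.40/2684.85) = 39.1 × 0.708941 = 27.7196
crude oil: 15.7 × (90.29/124.49) = 15.7 × 0.725279 = 11.3869
nickel: 17.4 × (15888.83/14572.41) = 17.4 × 1.090336 = 18.9719
maize: 16.4 × (340.24/233.21) = 16.4 × 1.458943 = 23.9267
Index = Σ wᵢ·(p₁ᵢ/p₀ᵢ) = 9.1072 + 27.7196 + 11.3869 + 18.9719 + 23.9267 = 91.1122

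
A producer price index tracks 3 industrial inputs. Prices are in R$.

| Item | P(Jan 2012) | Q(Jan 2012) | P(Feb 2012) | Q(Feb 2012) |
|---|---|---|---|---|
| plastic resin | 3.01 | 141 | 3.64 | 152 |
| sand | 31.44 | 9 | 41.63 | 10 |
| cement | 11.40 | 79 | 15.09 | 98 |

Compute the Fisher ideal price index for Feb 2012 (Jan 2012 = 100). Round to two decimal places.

Laspeyres component (base-period weights):
ΣP(Feb 2012)Q(Jan 2012) = 3.64×141 + 41.63×9 + 15.09×79 = 513.24 + 374.67 + 1192.11 = 2080.02
ΣP(Jan 2012)Q(Jan 2012) = 3.01×141 + 31.44×9 + 11.40×79 = 424.41 + 282.96 + 900.6 = 1607.97
L = 2080.02 / 1607.97 × 100 = 129.3569
Paasche component (current-period weights):
ΣP(Feb 2012)Q(Feb 2012) = 3.64×152 + 41.63×10 + 15.09×98 = 553.28 + 416.3 + 1478.82 = 2448.4
ΣP(Jan 2012)Q(Feb 2012) = 3.01×152 + 31.44×10 + 11.40×98 = 457.52 + 314.4 + 1117.2 = 1889.12
P = 2448.4 / 1889.12 × 100 = 129.6053
Fisher = √(L × P) = √(129.3569 × 129.6053) = 129.4810

129.48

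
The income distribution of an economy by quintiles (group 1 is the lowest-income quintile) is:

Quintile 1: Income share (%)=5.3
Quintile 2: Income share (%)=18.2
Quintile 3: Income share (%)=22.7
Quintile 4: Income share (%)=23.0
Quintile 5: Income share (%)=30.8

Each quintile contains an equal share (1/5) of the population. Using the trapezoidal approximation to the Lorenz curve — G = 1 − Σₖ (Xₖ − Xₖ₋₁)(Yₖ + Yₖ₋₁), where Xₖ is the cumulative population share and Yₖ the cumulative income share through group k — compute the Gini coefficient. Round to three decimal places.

Cumulative income shares Yₖ: 0.0530, 0.2350, 0.4620, 0.6920, 1.0000
Σ (Xₖ−Xₖ₋₁)(Yₖ+Yₖ₋₁) = (1/5)(0.0530+0.0000) + (1/5)(0.2350+0.0530) + (1/5)(0.4620+0.2350) + (1/5)(0.6920+0.4620) + (1/5)(1.0000+0.6920)
  = 0.0106 + 0.0576 + 0.1394 + 0.2308 + 0.3384 = 0.7768
G = 1 − 0.7768 = 0.2232

0.223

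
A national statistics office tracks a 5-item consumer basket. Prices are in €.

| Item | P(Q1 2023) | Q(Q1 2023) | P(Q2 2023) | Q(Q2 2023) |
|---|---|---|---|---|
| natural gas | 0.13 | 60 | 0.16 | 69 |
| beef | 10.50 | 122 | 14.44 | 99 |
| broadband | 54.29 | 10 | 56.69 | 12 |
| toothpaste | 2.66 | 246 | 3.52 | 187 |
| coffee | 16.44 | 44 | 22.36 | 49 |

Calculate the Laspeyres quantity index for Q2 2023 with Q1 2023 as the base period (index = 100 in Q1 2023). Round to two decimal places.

Laspeyres quantity index uses base-period prices as weights.
ΣP(Q1 2023)·Q(Q2 2023) = 0.13×69 + 10.50×99 + 54.29×12 + 2.66×187 + 16.44×49 = 8.97 + 1039.5 + 651.48 + 497.42 + 805.56 = 3002.93
ΣP(Q1 2023)·Q(Q1 2023) = 0.13×60 + 10.50×122 + 54.29×10 + 2.66×246 + 16.44×44 = 7.8 + 1281 + 542.9 + 654.36 + 723.36 = 3209.42
Index = 3002.93 / 3209.42 × 100 = 93.5661

93.57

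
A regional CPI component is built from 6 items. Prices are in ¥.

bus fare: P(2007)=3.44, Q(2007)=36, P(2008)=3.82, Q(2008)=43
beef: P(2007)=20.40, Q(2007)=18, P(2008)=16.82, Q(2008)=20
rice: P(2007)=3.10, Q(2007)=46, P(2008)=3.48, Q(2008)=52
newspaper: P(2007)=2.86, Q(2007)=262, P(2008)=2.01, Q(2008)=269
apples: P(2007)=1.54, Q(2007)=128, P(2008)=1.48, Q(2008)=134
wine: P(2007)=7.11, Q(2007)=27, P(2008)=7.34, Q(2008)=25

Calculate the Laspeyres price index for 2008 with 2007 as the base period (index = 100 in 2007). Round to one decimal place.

Laspeyres price index uses base-period quantities as weights.
ΣP(2008)·Q(2007) = 3.82×36 + 16.82×18 + 3.48×46 + 2.01×262 + 1.48×128 + 7.34×27 = 137.52 + 302.76 + 160.08 + 526.62 + 189.44 + 198.18 = 1514.6
ΣP(2007)·Q(2007) = 3.44×36 + 20.40×18 + 3.10×46 + 2.86×262 + 1.54×128 + 7.11×27 = 123.84 + 367.2 + 142.6 + 749.32 + 197.12 + 191.97 = 1772.05
Index = 1514.6 / 1772.05 × 100 = 85.4716

85.5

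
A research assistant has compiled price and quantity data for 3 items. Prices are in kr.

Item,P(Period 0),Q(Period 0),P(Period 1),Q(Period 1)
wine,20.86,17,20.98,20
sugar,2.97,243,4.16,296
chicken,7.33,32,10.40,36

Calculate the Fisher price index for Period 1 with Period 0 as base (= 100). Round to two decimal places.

129.76

Laspeyres component (base-period weights):
ΣP(Period 1)Q(Period 0) = 20.98×17 + 4.16×243 + 10.40×32 = 356.66 + 1010.88 + 332.8 = 1700.34
ΣP(Period 0)Q(Period 0) = 20.86×17 + 2.97×243 + 7.33×32 = 354.62 + 721.71 + 234.56 = 1310.89
L = 1700.34 / 1310.89 × 100 = 129.7088
Paasche component (current-period weights):
ΣP(Period 1)Q(Period 1) = 20.98×20 + 4.16×296 + 10.40×36 = 419.6 + 1231.36 + 374.4 = 2025.36
ΣP(Period 0)Q(Period 1) = 20.86×20 + 2.97×296 + 7.33×36 = 417.2 + 879.12 + 263.88 = 1560.2
P = 2025.36 / 1560.2 × 100 = 129.8141
Fisher = √(L × P) = √(129.7088 × 129.8141) = 129.7615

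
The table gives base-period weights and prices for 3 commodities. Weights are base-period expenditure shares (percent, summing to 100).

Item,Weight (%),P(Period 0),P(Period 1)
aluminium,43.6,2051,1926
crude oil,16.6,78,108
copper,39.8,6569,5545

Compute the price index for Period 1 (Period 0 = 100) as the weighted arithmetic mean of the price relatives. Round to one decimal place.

aluminium: 43.6 × (1926/2051) = 43.6 × 0.939054 = 40.9428
crude oil: 16.6 × (108/78) = 16.6 × 1.384615 = 22.9846
copper: 39.8 × (5545/6569) = 39.8 × 0.844116 = 33.5958
Index = Σ wᵢ·(p₁ᵢ/p₀ᵢ) = 40.9428 + 22.9846 + 33.5958 = 97.5232

97.5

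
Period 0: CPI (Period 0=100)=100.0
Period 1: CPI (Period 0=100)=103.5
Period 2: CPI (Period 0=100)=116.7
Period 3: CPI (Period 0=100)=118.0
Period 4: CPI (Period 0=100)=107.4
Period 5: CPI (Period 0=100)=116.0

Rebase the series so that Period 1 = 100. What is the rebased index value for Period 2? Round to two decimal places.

Rebased(Period 2) = 116.7 / 103.5 × 100 = 112.7536

112.75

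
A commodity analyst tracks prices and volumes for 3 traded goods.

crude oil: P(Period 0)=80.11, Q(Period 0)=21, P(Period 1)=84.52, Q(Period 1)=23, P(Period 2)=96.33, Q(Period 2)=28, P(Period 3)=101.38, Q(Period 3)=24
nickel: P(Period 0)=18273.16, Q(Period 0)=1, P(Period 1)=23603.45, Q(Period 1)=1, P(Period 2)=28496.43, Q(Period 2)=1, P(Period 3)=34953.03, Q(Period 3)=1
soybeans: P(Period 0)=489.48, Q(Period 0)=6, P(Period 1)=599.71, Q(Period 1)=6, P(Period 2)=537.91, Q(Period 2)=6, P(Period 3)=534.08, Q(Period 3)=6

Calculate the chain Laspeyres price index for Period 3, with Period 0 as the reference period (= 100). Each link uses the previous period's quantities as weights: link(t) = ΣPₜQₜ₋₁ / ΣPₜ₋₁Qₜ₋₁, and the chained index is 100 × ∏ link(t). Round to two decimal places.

Link Period 0→Period 1:
ΣP(Period 1)Q(Period 0) = 84.52×21 + 23603.45×1 + 599.71×6 = 1774.92 + 23603.45 + 3598.26 = 28976.63
ΣP(Period 0)Q(Period 0) = 80.11×21 + 18273.16×1 + 489.48×6 = 1682.31 + 18273.16 + 2936.88 = 22892.35
link = 28976.63/22892.35 = 1.265778
Link Period 1→Period 2:
ΣP(Period 2)Q(Period 1) = 96.33×23 + 28496.43×1 + 537.91×6 = 2215.59 + 28496.43 + 3227.46 = 33939.48
ΣP(Period 1)Q(Period 1) = 84.52×23 + 23603.45×1 + 599.71×6 = 1943.96 + 23603.45 + 3598.26 = 29145.67
link = 33939.48/29145.67 = 1.164478
Link Period 2→Period 3:
ΣP(Period 3)Q(Period 2) = 101.38×28 + 34953.03×1 + 534.08×6 = 2838.64 + 34953.03 + 3204.48 = 40996.15
ΣP(Period 2)Q(Period 2) = 96.33×28 + 28496.43×1 + 537.91×6 = 2697.24 + 28496.43 + 3227.46 = 34421.13
link = 40996.15/34421.13 = 1.191017
Chained index = 100 × 1.265778 × 1.164478 × 1.191017 = 175.5523

175.55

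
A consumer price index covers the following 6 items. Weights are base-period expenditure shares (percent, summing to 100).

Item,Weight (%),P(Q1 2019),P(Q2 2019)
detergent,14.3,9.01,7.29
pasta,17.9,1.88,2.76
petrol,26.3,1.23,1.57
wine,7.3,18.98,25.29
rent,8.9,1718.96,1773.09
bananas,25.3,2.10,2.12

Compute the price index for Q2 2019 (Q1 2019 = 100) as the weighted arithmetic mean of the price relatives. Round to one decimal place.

115.9

detergent: 14.3 × (7.29/9.01) = 14.3 × 0.809101 = 11.5701
pasta: 17.9 × (2.76/1.88) = 17.9 × 1.468085 = 26.2787
petrol: 26.3 × (1.57/1.23) = 26.3 × 1.276423 = 33.5699
wine: 7.3 × (25.29/18.98) = 7.3 × 1.332455 = 9.7269
rent: 8.9 × (1773.09/1718.96) = 8.9 × 1.031490 = 9.1803
bananas: 25.3 × (2.12/2.10) = 25.3 × 1.009524 = 25.5410
Index = Σ wᵢ·(p₁ᵢ/p₀ᵢ) = 11.5701 + 26.2787 + 33.5699 + 9.7269 + 9.1803 + 25.5410 = 115.8669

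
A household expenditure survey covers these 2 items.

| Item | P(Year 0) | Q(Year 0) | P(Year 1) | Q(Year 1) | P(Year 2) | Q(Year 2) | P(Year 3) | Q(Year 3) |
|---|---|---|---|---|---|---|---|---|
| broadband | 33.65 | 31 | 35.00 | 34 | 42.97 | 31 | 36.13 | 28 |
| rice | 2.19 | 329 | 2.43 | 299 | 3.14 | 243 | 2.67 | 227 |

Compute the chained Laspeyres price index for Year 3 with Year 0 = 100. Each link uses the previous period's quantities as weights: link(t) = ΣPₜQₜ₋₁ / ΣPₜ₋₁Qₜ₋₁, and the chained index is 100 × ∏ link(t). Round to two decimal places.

112.96

Link Year 0→Year 1:
ΣP(Year 1)Q(Year 0) = 35.00×31 + 2.43×329 = 1085 + 799.47 = 1884.47
ΣP(Year 0)Q(Year 0) = 33.65×31 + 2.19×329 = 1043.15 + 720.51 = 1763.66
link = 1884.47/1763.66 = 1.068500
Link Year 1→Year 2:
ΣP(Year 2)Q(Year 1) = 42.97×34 + 3.14×299 = 1460.98 + 938.86 = 2399.84
ΣP(Year 1)Q(Year 1) = 35.00×34 + 2.43×299 = 1190 + 726.57 = 1916.57
link = 2399.84/1916.57 = 1.252154
Link Year 2→Year 3:
ΣP(Year 3)Q(Year 2) = 36.13×31 + 2.67×243 = 1120.03 + 648.81 = 1768.84
ΣP(Year 2)Q(Year 2) = 42.97×31 + 3.14×243 = 1332.07 + 763.02 = 2095.09
link = 1768.84/2095.09 = 0.844279
Chained index = 100 × 1.068500 × 1.252154 × 0.844279 = 112.9582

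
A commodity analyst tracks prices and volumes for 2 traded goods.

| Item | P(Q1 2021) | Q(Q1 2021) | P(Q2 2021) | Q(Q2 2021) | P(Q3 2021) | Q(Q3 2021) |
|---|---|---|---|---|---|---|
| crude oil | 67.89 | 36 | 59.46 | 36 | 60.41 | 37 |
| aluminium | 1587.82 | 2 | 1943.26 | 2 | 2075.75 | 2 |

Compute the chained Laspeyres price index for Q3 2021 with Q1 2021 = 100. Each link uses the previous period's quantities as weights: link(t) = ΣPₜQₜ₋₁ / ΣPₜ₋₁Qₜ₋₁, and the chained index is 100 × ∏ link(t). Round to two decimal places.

112.57

Link Q1 2021→Q2 2021:
ΣP(Q2 2021)Q(Q1 2021) = 59.46×36 + 1943.26×2 = 2140.56 + 3886.52 = 6027.08
ΣP(Q1 2021)Q(Q1 2021) = 67.89×36 + 1587.82×2 = 2444.04 + 3175.64 = 5619.68
link = 6027.08/5619.68 = 1.072495
Link Q2 2021→Q3 2021:
ΣP(Q3 2021)Q(Q2 2021) = 60.41×36 + 2075.75×2 = 2174.76 + 4151.5 = 6326.26
ΣP(Q2 2021)Q(Q2 2021) = 59.46×36 + 1943.26×2 = 2140.56 + 3886.52 = 6027.08
link = 6326.26/6027.08 = 1.049639
Chained index = 100 × 1.072495 × 1.049639 = 112.5733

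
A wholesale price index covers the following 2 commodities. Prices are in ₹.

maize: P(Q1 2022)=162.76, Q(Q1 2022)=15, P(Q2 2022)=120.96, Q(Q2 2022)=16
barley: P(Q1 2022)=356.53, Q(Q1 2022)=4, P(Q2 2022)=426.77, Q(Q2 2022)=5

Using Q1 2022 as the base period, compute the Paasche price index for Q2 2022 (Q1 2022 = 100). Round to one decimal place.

92.8

Paasche price index uses current-period quantities as weights.
ΣP(Q2 2022)·Q(Q2 2022) = 120.96×16 + 426.77×5 = 1935.36 + 2133.85 = 4069.21
ΣP(Q1 2022)·Q(Q2 2022) = 162.76×16 + 356.53×5 = 2604.16 + 1782.65 = 4386.81
Index = 4069.21 / 4386.81 × 100 = 92.7601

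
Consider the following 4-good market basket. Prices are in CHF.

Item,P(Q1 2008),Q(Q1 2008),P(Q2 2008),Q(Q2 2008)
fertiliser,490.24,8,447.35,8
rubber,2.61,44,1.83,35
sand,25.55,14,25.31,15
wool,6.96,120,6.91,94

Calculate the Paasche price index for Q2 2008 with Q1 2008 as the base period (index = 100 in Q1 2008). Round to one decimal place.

Paasche price index uses current-period quantities as weights.
ΣP(Q2 2008)·Q(Q2 2008) = 447.35×8 + 1.83×35 + 25.31×15 + 6.91×94 = 3578.8 + 64.05 + 379.65 + 649.54 = 4672.04
ΣP(Q1 2008)·Q(Q2 2008) = 490.24×8 + 2.61×35 + 25.55×15 + 6.96×94 = 3921.92 + 91.35 + 383.25 + 654.24 = 5050.76
Index = 4672.04 / 5050.76 × 100 = 92.5017

92.5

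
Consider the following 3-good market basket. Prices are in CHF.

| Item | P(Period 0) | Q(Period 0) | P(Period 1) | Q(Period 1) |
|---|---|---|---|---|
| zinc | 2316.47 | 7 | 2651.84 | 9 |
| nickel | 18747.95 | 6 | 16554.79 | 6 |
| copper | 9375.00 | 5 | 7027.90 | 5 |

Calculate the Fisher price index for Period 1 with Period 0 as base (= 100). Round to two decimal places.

Laspeyres component (base-period weights):
ΣP(Period 1)Q(Period 0) = 2651.84×7 + 16554.79×6 + 7027.90×5 = 18562.88 + 99328.74 + 35139.5 = 153031.12
ΣP(Period 0)Q(Period 0) = 2316.47×7 + 18747.95×6 + 9375.00×5 = 16215.29 + 112487.7 + 46875 = 175577.99
L = 153031.12 / 175577.99 × 100 = 87.1585
Paasche component (current-period weights):
ΣP(Period 1)Q(Period 1) = 2651.84×9 + 16554.79×6 + 7027.90×5 = 23866.56 + 99328.74 + 35139.5 = 158334.8
ΣP(Period 0)Q(Period 1) = 2316.47×9 + 18747.95×6 + 9375.00×5 = 20848.23 + 112487.7 + 46875 = 180210.93
P = 158334.8 / 180210.93 × 100 = 87.8608
Fisher = √(L × P) = √(87.1585 × 87.8608) = 87.5089

87.51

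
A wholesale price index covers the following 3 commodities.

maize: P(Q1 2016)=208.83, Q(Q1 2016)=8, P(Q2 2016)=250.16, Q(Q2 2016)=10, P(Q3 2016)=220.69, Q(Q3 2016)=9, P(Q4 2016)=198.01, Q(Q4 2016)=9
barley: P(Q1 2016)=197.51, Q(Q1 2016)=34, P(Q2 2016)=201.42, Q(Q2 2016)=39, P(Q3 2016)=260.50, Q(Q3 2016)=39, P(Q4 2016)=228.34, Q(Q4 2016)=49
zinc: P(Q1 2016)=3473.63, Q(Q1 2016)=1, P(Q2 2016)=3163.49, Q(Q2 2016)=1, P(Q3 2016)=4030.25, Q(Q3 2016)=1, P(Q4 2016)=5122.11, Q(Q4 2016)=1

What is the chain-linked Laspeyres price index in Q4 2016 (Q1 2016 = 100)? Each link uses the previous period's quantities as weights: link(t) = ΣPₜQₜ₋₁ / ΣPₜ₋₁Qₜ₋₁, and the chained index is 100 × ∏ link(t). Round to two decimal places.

Link Q1 2016→Q2 2016:
ΣP(Q2 2016)Q(Q1 2016) = 250.16×8 + 201.42×34 + 3163.49×1 = 2001.28 + 6848.28 + 3163.49 = 12013.05
ΣP(Q1 2016)Q(Q1 2016) = 208.83×8 + 197.51×34 + 3473.63×1 = 1670.64 + 6715.34 + 3473.63 = 11859.61
link = 12013.05/11859.61 = 1.012938
Link Q2 2016→Q3 2016:
ΣP(Q3 2016)Q(Q2 2016) = 220.69×10 + 260.50×39 + 4030.25×1 = 2206.9 + 10159.5 + 4030.25 = 16396.65
ΣP(Q2 2016)Q(Q2 2016) = 250.16×10 + 201.42×39 + 3163.49×1 = 2501.6 + 7855.38 + 3163.49 = 13520.47
link = 16396.65/13520.47 = 1.212728
Link Q3 2016→Q4 2016:
ΣP(Q4 2016)Q(Q3 2016) = 198.01×9 + 228.34×39 + 5122.11×1 = 1782.09 + 8905.26 + 5122.11 = 15809.46
ΣP(Q3 2016)Q(Q3 2016) = 220.69×9 + 260.50×39 + 4030.25×1 = 1986.21 + 10159.5 + 4030.25 = 16175.96
link = 15809.46/16175.96 = 0.977343
Chained index = 100 × 1.012938 × 1.212728 × 0.977343 = 120.0586

120.06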